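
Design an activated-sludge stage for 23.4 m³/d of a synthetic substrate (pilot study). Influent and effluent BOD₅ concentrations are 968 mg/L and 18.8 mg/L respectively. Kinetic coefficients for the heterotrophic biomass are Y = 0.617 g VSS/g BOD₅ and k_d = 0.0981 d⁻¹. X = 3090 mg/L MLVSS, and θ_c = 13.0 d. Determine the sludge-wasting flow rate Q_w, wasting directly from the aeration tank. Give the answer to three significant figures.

Q_w ≈ 1.95 m³/d

Steady-state biomass mass balance: V·X·(1 + k_d·θ_c) = Y·Q·(S₀ − S)·θ_c, so V = 0.617 × 23.4 × (968 − 18.8) × 13.0 / [3090 × (1 + 0.0981 × 13.0)] = 1.78×10^5 / 7031 = 25.34 m³.
With mixed-liquor wasting, θ_c = V/Q_w, so Q_w = V/θ_c = 25.34/13.0 = 1.949 m³/d.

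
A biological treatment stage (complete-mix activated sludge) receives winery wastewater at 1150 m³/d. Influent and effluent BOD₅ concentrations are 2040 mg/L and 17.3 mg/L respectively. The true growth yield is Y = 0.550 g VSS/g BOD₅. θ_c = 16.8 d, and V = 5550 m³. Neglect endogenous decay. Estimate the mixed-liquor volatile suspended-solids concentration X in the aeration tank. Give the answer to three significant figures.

X ≈ 3870 mg/L

Without decay, X = Y Q (S₀−S) θ_c / V = 0.550 × 1150 × (2040 − 17.3) × 16.8 / 5550 = 3873 mg/L.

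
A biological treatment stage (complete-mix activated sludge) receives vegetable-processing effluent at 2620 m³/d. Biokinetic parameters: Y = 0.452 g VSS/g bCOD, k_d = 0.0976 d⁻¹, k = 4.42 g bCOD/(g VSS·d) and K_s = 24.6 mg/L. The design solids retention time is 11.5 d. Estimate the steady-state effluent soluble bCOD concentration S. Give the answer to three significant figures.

For a completely mixed reactor with recycle the Lawrence–McCarty relation gives S = K_s·(1 + k_d·θ_c) / [θ_c·(Y·k − k_d) − 1] = 24.6 × (1 + 0.0976 × 11.5) / [11.5 × (0.452 × 4.42 − 0.0976) − 1] = 52.21 / 20.85 = 2.504 mg/L.

S ≈ 2.50 mg/L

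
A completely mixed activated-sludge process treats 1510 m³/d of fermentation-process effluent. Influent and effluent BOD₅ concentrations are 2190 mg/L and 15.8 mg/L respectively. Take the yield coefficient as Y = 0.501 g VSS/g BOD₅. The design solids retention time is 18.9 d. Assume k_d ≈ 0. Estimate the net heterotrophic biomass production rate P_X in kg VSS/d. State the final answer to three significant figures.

With endogenous decay neglected, the observed yield equals the true yield: Y_obs = Y = 0.501 g VSS/g BOD₅.
Q·(S₀ − S) = 1510 × (2190 − 15.8) × 10⁻³ = 3283 kg/d removed.
So the net sludge growth is P_X = 0.5010 × 3283 = 1645 kg VSS/d.

P_X ≈ 1640 kg VSS/d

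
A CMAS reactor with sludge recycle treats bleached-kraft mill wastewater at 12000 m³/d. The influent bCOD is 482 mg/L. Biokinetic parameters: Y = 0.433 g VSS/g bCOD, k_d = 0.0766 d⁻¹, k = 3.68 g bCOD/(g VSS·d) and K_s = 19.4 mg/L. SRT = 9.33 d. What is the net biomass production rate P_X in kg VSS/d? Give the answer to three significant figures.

Effluent substrate depends only on kinetics and SRT: S = K_s(1 + k_d θ_c) / [θ_c(Yk − k_d) − 1] = 19.4 × (1 + 0.0766 × 9.33) / [9.33 × (0.433 × 3.68 − 0.0766) − 1] = 33.26 / 13.15 = 2.529 mg/L.
Correct the yield for decay: Y_obs = Y/(1 + k_d θ_c) = 0.433 / (1 + 0.0766 × 9.33) = 0.433 / 1.715 = 0.2525.
ΔS = 482 − 2.53 = 479.5 mg/L, so the substrate removal rate is 12000 × 479.5/1000 = 5754 kg bCOD/d.
Biomass produced: P_X = Y_obs·Q·ΔS = 0.2525 × 5754 ≈ 1453 kg VSS/d.

P_X ≈ 1450 kg VSS/d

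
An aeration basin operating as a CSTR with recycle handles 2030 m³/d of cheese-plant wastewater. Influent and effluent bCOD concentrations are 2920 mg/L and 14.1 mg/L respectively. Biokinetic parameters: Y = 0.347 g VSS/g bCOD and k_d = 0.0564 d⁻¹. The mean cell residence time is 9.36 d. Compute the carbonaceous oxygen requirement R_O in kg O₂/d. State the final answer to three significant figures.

The observed yield is Y_obs = Y/(1 + k_d·θ_c) = 0.347 / (1 + 0.0564 × 9.36) = 0.347 / 1.528 = 0.2271 g VSS per g bCOD removed.
Substrate removed = Q·(S₀ − S) = 2030 m³/d × (2920 − 14.1) g/m³ = 5.9×10^6 g/d = 5899 kg/d.
Net sludge production P_X = 0.2271 × 5899 = 1340 kg VSS/d.
R_O = Q·(S₀ − S) − 1.42·P_X = 5899 − 1.42 × 1340 = 3997 kg O₂/d.

R_O ≈ 4000 kg O₂/d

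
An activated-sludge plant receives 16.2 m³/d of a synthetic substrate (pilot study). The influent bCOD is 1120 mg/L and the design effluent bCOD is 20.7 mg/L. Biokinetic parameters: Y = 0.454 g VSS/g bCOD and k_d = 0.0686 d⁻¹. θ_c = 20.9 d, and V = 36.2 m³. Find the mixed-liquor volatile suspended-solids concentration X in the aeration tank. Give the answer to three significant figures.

Solving the biomass balance for X: X = Y Q (S₀−S) θ_c / [V (1+k_d θ_c)] = 0.454 × 16.2 × (1120 − 20.7) × 20.9 / [36.2 × (1 + 0.0686 × 20.9)] = 1918 mg/L.

X ≈ 1920 mg/L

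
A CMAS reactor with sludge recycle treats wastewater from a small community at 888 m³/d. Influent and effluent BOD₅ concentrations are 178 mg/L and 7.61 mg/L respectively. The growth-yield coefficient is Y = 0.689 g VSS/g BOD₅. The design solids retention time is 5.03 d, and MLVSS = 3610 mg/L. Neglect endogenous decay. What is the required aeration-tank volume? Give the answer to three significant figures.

V·X = Y·Q·ΔS·θ_c gives V = 0.689 × 888 × (178 − 7.61) × 5.03 / 3610 = 145.3 m³.

V ≈ 145 m³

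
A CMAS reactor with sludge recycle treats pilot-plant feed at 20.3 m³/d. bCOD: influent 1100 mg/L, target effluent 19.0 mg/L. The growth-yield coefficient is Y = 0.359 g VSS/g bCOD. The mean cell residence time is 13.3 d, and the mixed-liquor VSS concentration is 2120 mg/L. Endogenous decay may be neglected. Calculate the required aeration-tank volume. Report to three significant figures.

V·X = Y·Q·ΔS·θ_c gives V = 0.359 × 20.3 × (1100 − 19.0) × 13.3 / 2120 = 49.42 m³.

V ≈ 49.4 m³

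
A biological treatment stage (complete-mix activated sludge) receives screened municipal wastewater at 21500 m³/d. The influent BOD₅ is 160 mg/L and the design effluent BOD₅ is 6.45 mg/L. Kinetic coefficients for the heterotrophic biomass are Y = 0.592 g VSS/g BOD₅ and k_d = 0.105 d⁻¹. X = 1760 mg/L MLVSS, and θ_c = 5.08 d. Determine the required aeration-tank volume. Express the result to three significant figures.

Steady-state biomass mass balance: V·X·(1 + k_d·θ_c) = Y·Q·(S₀ − S)·θ_c, so V = 0.592 × 21500 × (160 − 6.45) × 5.08 / [1760 × (1 + 0.105 × 5.08)] = 9.93×10^6 / 2699 = 3679 m³.

V ≈ 3680 m³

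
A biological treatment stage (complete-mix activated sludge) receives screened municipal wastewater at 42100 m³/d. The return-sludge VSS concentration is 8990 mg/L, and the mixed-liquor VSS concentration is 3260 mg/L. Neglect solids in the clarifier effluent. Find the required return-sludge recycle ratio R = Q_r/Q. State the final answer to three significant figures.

R ≈ 0.569

R = Q_r/Q = X/(X_r − X) = 3260 / (8990 − 3260) = 0.5689.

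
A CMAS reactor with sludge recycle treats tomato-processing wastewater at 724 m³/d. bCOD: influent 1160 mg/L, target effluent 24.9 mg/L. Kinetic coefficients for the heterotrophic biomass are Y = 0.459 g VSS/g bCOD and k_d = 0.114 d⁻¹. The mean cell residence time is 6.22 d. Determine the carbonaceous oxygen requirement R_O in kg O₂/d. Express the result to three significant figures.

Y_obs = Y / (1 + k_d θ_c) = 0.459 / (1 + 0.114 × 6.22) = 0.459 / 1.709 = 0.2686.
Substrate removed = Q·(S₀ − S) = 724 m³/d × (1160 − 24.9) g/m³ = 8.22×10^5 g/d = 821.8 kg/d.
Net sludge production P_X = 0.2686 × 821.8 = 220.7 kg VSS/d.
R_O = Q·ΔS − 1.42 P_X = 821.8 − 313.4 = 508.4 kg O₂/d.

R_O ≈ 508 kg O₂/d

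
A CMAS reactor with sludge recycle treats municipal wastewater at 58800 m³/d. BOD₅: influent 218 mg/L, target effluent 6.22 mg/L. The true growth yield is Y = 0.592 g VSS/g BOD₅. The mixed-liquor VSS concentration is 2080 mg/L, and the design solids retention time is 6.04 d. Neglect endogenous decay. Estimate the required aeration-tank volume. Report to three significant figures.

V ≈ 21400 m³

Biomass mass balance (decay neglected): V·X = Y·Q·(S₀ − S)·θ_c, so V = 0.592 × 58800 × (218 − 6.22) × 6.04 / 2080 = 21407 m³.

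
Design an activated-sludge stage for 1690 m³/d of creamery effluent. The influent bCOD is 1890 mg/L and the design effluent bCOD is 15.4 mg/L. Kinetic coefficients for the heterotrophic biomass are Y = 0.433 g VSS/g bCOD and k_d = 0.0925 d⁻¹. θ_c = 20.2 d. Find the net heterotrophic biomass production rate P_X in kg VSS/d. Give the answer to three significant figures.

P_X ≈ 478 kg VSS/d

Correct the yield for decay: Y_obs = Y/(1 + k_d θ_c) = 0.433 / (1 + 0.0925 × 20.2) = 0.433 / 2.869 = 0.1509.
Q·(S₀ − S) = 1690 × (1890 − 15.4) × 10⁻³ = 3168 kg/d removed.
Net biomass production P_X = Y_obs × Q·(S₀ − S) = 0.1509 × 3168 = 478.2 kg VSS/d.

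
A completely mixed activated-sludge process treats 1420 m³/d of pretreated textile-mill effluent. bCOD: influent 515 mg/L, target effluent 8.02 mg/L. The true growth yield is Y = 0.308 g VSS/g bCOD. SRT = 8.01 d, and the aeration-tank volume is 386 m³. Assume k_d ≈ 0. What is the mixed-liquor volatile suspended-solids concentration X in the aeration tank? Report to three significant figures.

X ≈ 4600 mg/L

X = Y·Q·ΔS·θ_c / V = 0.308 × 1420 × (515 − 8.02) × 8.01 / 386 = 4601 mg/L.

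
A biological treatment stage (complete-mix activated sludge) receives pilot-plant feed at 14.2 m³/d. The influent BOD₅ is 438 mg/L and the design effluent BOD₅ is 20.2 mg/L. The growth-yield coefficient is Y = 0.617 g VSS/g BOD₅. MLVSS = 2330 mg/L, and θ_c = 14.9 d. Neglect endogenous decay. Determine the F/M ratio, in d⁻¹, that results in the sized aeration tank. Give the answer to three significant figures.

With k_d = 0 the design equation reduces to V = Y Q (S₀−S) θ_c / X = 0.617 × 14.2 × (438 − 20.2) × 14.9 / 2330 = 23.41 m³.
F/M = applied load / biomass = Q·S₀/(V·X) = 14.2 × 438 / (23.41 × 2330) = 0.1140 d⁻¹.

F/M ≈ 0.114 d⁻¹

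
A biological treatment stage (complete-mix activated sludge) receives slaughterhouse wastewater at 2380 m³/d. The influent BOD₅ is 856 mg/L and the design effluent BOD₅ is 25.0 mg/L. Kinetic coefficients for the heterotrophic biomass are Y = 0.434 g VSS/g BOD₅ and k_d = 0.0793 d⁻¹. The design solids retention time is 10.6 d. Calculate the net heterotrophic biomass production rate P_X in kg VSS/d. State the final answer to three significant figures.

P_X ≈ 466 kg VSS/d

Y_obs = Y / (1 + k_d θ_c) = 0.434 / (1 + 0.0793 × 10.6) = 0.434 / 1.841 = 0.2358.
ΔS = 856 − 25.0 = 831.0 mg/L, so the substrate removal rate is 2380 × 831.0/1000 = 1978 kg BOD₅/d.
So the net sludge growth is P_X = 0.2358 × 1978 = 466.4 kg VSS/d.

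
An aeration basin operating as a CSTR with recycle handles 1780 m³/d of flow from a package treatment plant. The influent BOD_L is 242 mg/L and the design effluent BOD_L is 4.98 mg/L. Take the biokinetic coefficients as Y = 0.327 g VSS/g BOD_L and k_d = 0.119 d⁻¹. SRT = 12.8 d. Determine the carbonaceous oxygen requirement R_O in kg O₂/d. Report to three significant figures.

Observed yield with endogenous decay: Y_obs = Y / (1 + k_d·θ_c) = 0.327 / (1 + 0.119 × 12.8) = 0.327 / 2.523 = 0.1296 g VSS/g BOD_L.
Substrate removed = Q·(S₀ − S) = 1780 m³/d × (242 − 4.98) g/m³ = 4.22×10^5 g/d = 421.9 kg/d.
Net sludge production P_X = 0.1296 × 421.9 = 54.68 kg VSS/d.
R_O = Q·(S₀ − S) − 1.42·P_X = 421.9 − 1.42 × 54.68 = 344.3 kg O₂/d.

R_O ≈ 344 kg O₂/d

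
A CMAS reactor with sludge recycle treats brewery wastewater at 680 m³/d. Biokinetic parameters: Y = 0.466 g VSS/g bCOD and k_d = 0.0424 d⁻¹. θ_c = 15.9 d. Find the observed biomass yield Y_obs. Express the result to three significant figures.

Y_obs ≈ 0.278 g VSS/g bCOD

The observed yield is Y_obs = Y/(1 + k_d·θ_c) = 0.466 / (1 + 0.0424 × 15.9) = 0.466 / 1.674 = 0.2783 g VSS per g bCOD removed.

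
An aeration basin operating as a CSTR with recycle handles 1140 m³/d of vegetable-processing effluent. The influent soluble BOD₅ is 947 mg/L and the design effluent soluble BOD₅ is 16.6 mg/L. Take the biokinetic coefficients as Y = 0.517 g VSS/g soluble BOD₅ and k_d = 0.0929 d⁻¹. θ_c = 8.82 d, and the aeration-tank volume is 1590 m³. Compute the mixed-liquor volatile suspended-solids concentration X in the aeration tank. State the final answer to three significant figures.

X ≈ 1670 mg/L

Solving the biomass balance for X: X = Y Q (S₀−S) θ_c / [V (1+k_d θ_c)] = 0.517 × 1140 × (947 − 16.6) × 8.82 / [1590 × (1 + 0.0929 × 8.82)] = 1672 mg/L.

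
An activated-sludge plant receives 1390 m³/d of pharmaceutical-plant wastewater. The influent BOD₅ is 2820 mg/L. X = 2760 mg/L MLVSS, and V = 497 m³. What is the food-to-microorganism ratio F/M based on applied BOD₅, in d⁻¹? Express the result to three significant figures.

F/M = Q·S₀ / (V·X) = 1390 × 2820 / (497.0 × 2760) = 2.858 g BOD₅·(g VSS·d)⁻¹.

F/M ≈ 2.86 d⁻¹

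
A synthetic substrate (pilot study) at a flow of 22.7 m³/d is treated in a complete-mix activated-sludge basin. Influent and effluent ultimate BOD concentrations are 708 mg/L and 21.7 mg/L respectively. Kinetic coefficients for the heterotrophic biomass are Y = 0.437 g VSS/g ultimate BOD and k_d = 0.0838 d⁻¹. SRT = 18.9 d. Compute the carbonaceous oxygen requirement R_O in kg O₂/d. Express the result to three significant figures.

The observed yield is Y_obs = Y/(1 + k_d·θ_c) = 0.437 / (1 + 0.0838 × 18.9) = 0.437 / 2.584 = 0.1691 g VSS per g ultimate BOD removed.
Substrate removed = Q·(S₀ − S) = 22.7 m³/d × (708 − 21.7) g/m³ = 1.56×10^4 g/d = 15.58 kg/d.
P_X = Y_obs·Q·(S₀ − S) = 0.1691 × 15.58 = 2.635 kg VSS/d.
R_O = Q·ΔS − 1.42 P_X = 15.58 − 3.742 = 11.84 kg O₂/d.

R_O ≈ 11.8 kg O₂/d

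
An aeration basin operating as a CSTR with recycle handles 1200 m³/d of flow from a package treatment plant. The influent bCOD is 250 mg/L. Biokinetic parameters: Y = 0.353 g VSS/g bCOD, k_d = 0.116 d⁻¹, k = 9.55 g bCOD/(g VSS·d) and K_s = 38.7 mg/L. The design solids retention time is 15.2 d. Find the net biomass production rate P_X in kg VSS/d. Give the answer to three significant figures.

P_X ≈ 38.0 kg VSS/d

Effluent substrate depends only on kinetics and SRT: S = K_s(1 + k_d θ_c) / [θ_c(Yk − k_d) − 1] = 38.7 × (1 + 0.116 × 15.2) / [15.2 × (0.353 × 9.55 − 0.116) − 1] = 106.9 / 48.48 = 2.206 mg/L.
The observed yield is Y_obs = Y/(1 + k_d·θ_c) = 0.353 / (1 + 0.116 × 15.2) = 0.353 / 2.763 = 0.1278 g VSS per g bCOD removed.
Mass of bCOD removed per day: Q(S₀ − S) = 1200 × 247.8 g/m³ = 297.3 kg/d.
Biomass produced: P_X = Y_obs·Q·ΔS = 0.1278 × 297.3 ≈ 37.99 kg VSS/d.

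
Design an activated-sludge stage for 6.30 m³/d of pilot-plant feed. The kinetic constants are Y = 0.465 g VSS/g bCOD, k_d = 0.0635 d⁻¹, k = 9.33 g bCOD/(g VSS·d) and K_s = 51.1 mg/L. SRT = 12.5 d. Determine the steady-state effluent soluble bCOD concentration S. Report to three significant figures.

For a completely mixed reactor with recycle the Lawrence–McCarty relation gives S = K_s·(1 + k_d·θ_c) / [θ_c·(Y·k − k_d) − 1] = 51.1 × (1 + 0.0635 × 12.5) / [12.5 × (0.465 × 9.33 − 0.0635) − 1] = 91.66 / 52.44 = 1.748 mg/L.

S ≈ 1.75 mg/L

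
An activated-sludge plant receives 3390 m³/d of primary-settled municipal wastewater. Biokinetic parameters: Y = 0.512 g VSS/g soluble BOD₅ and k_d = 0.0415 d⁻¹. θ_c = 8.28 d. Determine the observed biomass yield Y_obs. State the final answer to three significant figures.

Observed yield with endogenous decay: Y_obs = Y / (1 + k_d·θ_c) = 0.512 / (1 + 0.0415 × 8.28) = 0.512 / 1.344 = 0.3811 g VSS/g soluble BOD₅.

Y_obs ≈ 0.381 g VSS/g soluble BOD₅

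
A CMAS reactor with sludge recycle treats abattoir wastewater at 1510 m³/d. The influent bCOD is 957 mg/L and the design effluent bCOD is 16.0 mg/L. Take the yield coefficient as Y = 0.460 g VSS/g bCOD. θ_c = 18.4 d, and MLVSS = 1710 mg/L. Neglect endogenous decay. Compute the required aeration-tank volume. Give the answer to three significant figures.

With k_d = 0 the design equation reduces to V = Y Q (S₀−S) θ_c / X = 0.460 × 1510 × (957 − 16.0) × 18.4 / 1710 = 7033 m³.

V ≈ 7030 m³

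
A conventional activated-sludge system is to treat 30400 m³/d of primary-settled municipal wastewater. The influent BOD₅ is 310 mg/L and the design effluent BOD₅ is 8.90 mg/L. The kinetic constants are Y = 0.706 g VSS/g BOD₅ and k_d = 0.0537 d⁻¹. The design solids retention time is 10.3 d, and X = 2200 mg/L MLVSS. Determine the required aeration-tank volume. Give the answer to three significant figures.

Steady-state biomass mass balance: V·X·(1 + k_d·θ_c) = Y·Q·(S₀ − S)·θ_c, so V = 0.706 × 30400 × (310 − 8.90) × 10.3 / [2200 × (1 + 0.0537 × 10.3)] = 6.66×10^7 / 3417 = 19481 m³.

V ≈ 19500 m³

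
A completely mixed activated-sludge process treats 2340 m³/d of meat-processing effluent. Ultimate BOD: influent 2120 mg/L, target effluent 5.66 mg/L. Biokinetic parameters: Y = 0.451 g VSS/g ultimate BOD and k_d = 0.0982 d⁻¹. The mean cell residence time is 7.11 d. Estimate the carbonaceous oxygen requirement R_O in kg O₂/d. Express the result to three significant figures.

Observed yield with endogenous decay: Y_obs = Y / (1 + k_d·θ_c) = 0.451 / (1 + 0.0982 × 7.11) = 0.451 / 1.698 = 0.2656 g VSS/g ultimate BOD.
ΔS = 2120 − 5.66 = 2114 mg/L, so the substrate removal rate is 2340 × 2114/1000 = 4948 kg ultimate BOD/d.
Net sludge production P_X = 0.2656 × 4948 = 1314 kg VSS/d.
Carbonaceous O₂ demand = substrate oxidised − cell-mass equivalent = 4948 − 1.42 × 1314 = 3082 kg O₂/d.

R_O ≈ 3080 kg O₂/d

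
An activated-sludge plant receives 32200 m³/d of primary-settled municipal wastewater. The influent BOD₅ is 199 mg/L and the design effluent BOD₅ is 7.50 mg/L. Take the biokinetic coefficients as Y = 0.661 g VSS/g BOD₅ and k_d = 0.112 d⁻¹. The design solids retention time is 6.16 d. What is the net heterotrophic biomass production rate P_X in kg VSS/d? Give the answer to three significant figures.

P_X ≈ 2410 kg VSS/d

Y_obs = Y / (1 + k_d θ_c) = 0.661 / (1 + 0.112 × 6.16) = 0.661 / 1.690 = 0.3911.
Substrate removed = Q·(S₀ − S) = 32200 m³/d × (199 − 7.50) g/m³ = 6.17×10^6 g/d = 6166 kg/d.
Net biomass production P_X = Y_obs × Q·(S₀ − S) = 0.3911 × 6166 = 2412 kg VSS/d.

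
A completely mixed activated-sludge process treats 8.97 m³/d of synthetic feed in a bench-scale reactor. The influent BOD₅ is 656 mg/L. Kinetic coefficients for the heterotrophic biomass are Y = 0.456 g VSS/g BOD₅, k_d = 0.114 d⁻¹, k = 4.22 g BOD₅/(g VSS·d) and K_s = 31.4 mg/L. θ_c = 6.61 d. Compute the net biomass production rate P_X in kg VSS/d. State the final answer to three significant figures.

From the Monod/SRT balance for a CMAS, S = K_s·(1+k_d θ_c)/[θ_c·(Y k − k_d) − 1] = 31.4 × (1 + 0.114 × 6.61) / [6.61 × (0.456 × 4.22 − 0.114) − 1] = 55.06 / 10.97 = 5.021 mg/L.
The observed yield is Y_obs = Y/(1 + k_d·θ_c) = 0.456 / (1 + 0.114 × 6.61) = 0.456 / 1.754 = 0.2600 g VSS per g BOD₅ removed.
Q·(S₀ − S) = 8.97 × (656 − 5.02) × 10⁻³ = 5.839 kg/d removed.
Biomass produced: P_X = Y_obs·Q·ΔS = 0.2600 × 5.839 ≈ 1.518 kg VSS/d.

P_X ≈ 1.52 kg VSS/d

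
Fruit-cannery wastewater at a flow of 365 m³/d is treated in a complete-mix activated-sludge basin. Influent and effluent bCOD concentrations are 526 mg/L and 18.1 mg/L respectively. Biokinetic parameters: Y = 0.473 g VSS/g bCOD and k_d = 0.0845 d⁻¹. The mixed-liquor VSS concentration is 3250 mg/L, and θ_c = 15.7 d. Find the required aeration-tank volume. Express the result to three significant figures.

V ≈ 182 m³

From the SRT design equation V = Y Q (S₀−S) θ_c / [X (1 + k_d θ_c)] = 0.473 × 365 × (526 − 18.1) × 15.7 / [3250 × (1 + 0.0845 × 15.7)] = 1.38×10^6 / 7562 = 182.1 m³.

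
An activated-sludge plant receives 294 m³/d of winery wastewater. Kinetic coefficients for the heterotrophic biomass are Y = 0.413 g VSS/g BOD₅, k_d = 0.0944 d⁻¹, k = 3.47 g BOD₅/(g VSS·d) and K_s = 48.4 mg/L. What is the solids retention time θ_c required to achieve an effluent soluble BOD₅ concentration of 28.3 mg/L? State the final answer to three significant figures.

θ_c ≈ 2.30 d

Specific growth rate at S = 28.3 mg/L: μ = YkS/(K_s+S) = 0.413·3.47·28.3/(48.4+28.3) = 0.5288 d⁻¹.
Then 1/θ_c = μ − k_d = 0.5288 − 0.0944 = 0.4344 d⁻¹, giving θ_c = 2.302 d.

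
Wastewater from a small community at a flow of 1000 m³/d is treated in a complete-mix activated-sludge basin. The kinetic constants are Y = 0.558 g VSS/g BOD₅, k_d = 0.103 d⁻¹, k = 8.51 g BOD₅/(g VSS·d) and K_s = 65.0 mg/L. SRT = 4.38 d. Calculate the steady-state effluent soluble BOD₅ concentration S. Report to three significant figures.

S ≈ 4.88 mg/L

For a completely mixed reactor with recycle the Lawrence–McCarty relation gives S = K_s·(1 + k_d·θ_c) / [θ_c·(Y·k − k_d) − 1] = 65.0 × (1 + 0.103 × 4.38) / [4.38 × (0.558 × 8.51 − 0.103) − 1] = 94.32 / 19.35 = 4.875 mg/L.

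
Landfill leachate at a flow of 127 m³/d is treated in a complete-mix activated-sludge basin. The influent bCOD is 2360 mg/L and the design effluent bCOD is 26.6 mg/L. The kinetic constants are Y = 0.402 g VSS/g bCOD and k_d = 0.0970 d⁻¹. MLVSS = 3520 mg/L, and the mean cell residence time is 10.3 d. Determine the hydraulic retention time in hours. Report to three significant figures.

τ ≈ 33.0 h

Steady-state biomass mass balance: V·X·(1 + k_d·θ_c) = Y·Q·(S₀ − S)·θ_c, so V = 0.402 × 127 × (2360 − 26.6) × 10.3 / [3520 × (1 + 0.0970 × 10.3)] = 1.23×10^6 / 7037 = 174.4 m³.
Hydraulic retention time τ = V/Q = 174.4 / 127 = 1.373 d = 32.95 h.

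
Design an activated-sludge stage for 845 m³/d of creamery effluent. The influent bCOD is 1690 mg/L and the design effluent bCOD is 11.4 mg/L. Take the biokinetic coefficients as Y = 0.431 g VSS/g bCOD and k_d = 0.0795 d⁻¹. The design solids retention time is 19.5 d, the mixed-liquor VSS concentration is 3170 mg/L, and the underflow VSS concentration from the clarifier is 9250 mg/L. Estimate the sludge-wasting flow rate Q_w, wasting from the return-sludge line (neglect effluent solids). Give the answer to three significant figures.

From the SRT design equation V = Y Q (S₀−S) θ_c / [X (1 + k_d θ_c)] = 0.431 × 845 × (1690 − 11.4) × 19.5 / [3170 × (1 + 0.0795 × 19.5)] = 1.19×10^7 / 8084 = 1475 m³.
Wasting from the return line (neglecting effluent solids): Q_w = V·X / (θ_c·X_r) = 1475 × 3170 / (19.5 × 9250) = 25.92 m³/d.

Q_w ≈ 25.9 m³/d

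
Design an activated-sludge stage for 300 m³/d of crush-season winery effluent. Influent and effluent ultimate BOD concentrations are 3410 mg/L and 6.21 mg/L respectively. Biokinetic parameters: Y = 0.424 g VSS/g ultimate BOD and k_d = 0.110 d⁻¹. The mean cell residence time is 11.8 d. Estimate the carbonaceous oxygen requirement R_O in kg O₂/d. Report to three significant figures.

R_O ≈ 754 kg O₂/d

The observed yield is Y_obs = Y/(1 + k_d·θ_c) = 0.424 / (1 + 0.110 × 11.8) = 0.424 / 2.298 = 0.1845 g VSS per g ultimate BOD removed.
ΔS = 3410 − 6.21 = 3404 mg/L, so the substrate removal rate is 300 × 3404/1000 = 1021 kg ultimate BOD/d.
P_X = Y_obs·Q·(S₀ − S) = 0.1845 × 1021 = 188.4 kg VSS/d.
R_O = Q·(S₀ − S) − 1.42·P_X = 1021 − 1.42 × 188.4 = 753.6 kg O₂/d.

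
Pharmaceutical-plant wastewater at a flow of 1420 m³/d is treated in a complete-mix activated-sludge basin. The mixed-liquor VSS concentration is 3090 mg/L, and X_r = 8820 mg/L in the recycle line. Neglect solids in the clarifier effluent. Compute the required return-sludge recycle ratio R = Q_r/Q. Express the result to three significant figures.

R ≈ 0.539

Mass balance around the secondary clarifier (neglecting effluent solids): R = X / (X_r − X) = 3090 / (8820 − 3090) = 0.5393.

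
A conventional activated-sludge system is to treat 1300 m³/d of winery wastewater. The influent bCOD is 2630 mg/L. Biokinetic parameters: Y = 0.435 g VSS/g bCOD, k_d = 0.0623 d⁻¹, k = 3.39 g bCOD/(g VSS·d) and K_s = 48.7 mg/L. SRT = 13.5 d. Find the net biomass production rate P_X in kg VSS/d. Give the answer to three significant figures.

From the Monod/SRT balance for a CMAS, S = K_s·(1+k_d θ_c)/[θ_c·(Y k − k_d) − 1] = 48.7 × (1 + 0.0623 × 13.5) / [13.5 × (0.435 × 3.39 − 0.0623) − 1] = 89.66 / 18.07 = 4.963 mg/L.
The observed yield is Y_obs = Y/(1 + k_d·θ_c) = 0.435 / (1 + 0.0623 × 13.5) = 0.435 / 1.841 = 0.2363 g VSS per g bCOD removed.
Q·(S₀ − S) = 1300 × (2630 − 4.96) × 10⁻³ = 3413 kg/d removed.
Biomass produced: P_X = Y_obs·Q·ΔS = 0.2363 × 3413 ≈ 806.3 kg VSS/d.

P_X ≈ 806 kg VSS/d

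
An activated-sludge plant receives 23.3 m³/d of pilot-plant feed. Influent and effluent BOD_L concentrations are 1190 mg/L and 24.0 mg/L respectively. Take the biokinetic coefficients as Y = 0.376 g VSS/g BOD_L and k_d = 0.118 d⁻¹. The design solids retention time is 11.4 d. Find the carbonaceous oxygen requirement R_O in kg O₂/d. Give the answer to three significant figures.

R_O ≈ 21.0 kg O₂/d

The observed yield is Y_obs = Y/(1 + k_d·θ_c) = 0.376 / (1 + 0.118 × 11.4) = 0.376 / 2.345 = 0.1603 g VSS per g BOD_L removed.
Substrate removed = Q·(S₀ − S) = 23.3 m³/d × (1190 − 24.0) g/m³ = 2.72×10^4 g/d = 27.17 kg/d.
Biomass synthesised: P_X = Y_obs × 27.17 = 4.356 kg VSS/d.
R_O = Q·ΔS − 1.42 P_X = 27.17 − 6.185 = 20.98 kg O₂/d.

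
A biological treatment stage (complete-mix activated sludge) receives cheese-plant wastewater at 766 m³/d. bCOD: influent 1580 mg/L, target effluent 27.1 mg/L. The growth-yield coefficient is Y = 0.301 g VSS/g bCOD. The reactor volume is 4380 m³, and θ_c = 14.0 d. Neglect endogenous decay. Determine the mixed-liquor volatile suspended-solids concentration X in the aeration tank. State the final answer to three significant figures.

X = Y·Q·ΔS·θ_c / V = 0.301 × 766 × (1580 − 27.1) × 14.0 / 4380 = 1144 mg/L.

X ≈ 1140 mg/L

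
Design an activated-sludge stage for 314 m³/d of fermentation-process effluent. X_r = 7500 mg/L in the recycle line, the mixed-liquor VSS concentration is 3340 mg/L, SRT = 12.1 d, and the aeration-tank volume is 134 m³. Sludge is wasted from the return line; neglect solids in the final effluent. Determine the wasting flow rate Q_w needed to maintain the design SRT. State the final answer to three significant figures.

Q_w ≈ 4.93 m³/d

θ_c = V·X/(Q_w·X_r) when wasting from the recycle, so Q_w = V·X/(θ_c·X_r) = 134.0 × 3340 / (12.1 × 7500) = 4.932 m³/d.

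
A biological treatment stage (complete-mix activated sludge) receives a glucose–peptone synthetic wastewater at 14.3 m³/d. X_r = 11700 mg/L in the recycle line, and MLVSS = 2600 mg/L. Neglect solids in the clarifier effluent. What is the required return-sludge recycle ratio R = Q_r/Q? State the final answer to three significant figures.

R = Q_r/Q = X/(X_r − X) = 2600 / (11700 − 2600) = 0.2857.

R ≈ 0.286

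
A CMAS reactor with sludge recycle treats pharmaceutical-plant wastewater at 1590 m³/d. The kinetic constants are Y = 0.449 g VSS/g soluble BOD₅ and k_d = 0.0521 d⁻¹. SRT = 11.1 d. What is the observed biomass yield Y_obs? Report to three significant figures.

Correct the yield for decay: Y_obs = Y/(1 + k_d θ_c) = 0.449 / (1 + 0.0521 × 11.1) = 0.449 / 1.578 = 0.2845.

Y_obs ≈ 0.284 g VSS/g soluble BOD₅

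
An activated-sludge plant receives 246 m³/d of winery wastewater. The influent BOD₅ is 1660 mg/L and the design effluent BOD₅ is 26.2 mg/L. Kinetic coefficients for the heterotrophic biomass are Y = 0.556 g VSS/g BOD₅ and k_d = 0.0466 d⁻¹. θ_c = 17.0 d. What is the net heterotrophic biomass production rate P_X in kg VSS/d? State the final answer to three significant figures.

Correct the yield for decay: Y_obs = Y/(1 + k_d θ_c) = 0.556 / (1 + 0.0466 × 17.0) = 0.556 / 1.792 = 0.3102.
Q·(S₀ − S) = 246 × (1660 − 26.2) × 10⁻³ = 401.9 kg/d removed.
P_X = Y_obs · Q(S₀ − S) = 0.3102 × 401.9 = 124.7 kg VSS/d.

P_X ≈ 125 kg VSS/d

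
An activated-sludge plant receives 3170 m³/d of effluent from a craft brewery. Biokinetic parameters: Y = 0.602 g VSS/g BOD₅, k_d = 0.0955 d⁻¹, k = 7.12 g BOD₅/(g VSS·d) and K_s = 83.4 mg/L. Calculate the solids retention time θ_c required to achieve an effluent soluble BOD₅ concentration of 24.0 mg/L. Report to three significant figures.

At the target effluent, Y k S/(K_s+S) = 0.602×7.12×24.0/107.4 = 0.9578 d⁻¹.
θ_c = 1/(μ − k_d) = 1/(0.9578 − 0.0955) = 1/0.8623 = 1.160 d.

θ_c ≈ 1.16 d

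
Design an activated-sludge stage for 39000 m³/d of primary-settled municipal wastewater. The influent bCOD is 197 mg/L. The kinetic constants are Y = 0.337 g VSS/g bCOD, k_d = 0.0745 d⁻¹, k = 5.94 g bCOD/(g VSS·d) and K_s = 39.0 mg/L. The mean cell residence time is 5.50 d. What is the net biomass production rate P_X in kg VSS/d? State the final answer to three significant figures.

P_X ≈ 1780 kg VSS/d

For a completely mixed reactor with recycle the Lawrence–McCarty relation gives S = K_s·(1 + k_d·θ_c) / [θ_c·(Y·k − k_d) − 1] = 39.0 × (1 + 0.0745 × 5.50) / [5.50 × (0.337 × 5.94 − 0.0745) − 1] = 54.98 / 9.600 = 5.727 mg/L.
Y_obs = Y / (1 + k_d θ_c) = 0.337 / (1 + 0.0745 × 5.50) = 0.337 / 1.410 = 0.2390.
Substrate removed = Q·(S₀ − S) = 39000 m³/d × (197 − 5.73) g/m³ = 7.46×10^6 g/d = 7460 kg/d.
So the net sludge growth is P_X = 0.2390 × 7460 = 1783 kg VSS/d.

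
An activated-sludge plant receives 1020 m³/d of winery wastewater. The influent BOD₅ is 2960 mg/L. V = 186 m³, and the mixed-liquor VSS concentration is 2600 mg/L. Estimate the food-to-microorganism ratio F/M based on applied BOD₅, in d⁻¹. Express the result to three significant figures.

F/M = Q·S₀ / (V·X) = 1020 × 2960 / (186.0 × 2600) = 6.243 g BOD₅·(g VSS·d)⁻¹.

F/M ≈ 6.24 d⁻¹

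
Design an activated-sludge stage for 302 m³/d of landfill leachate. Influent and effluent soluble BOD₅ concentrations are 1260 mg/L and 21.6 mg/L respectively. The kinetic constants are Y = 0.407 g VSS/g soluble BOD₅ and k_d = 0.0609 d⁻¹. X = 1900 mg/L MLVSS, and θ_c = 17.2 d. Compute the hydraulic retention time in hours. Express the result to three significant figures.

From the SRT design equation V = Y Q (S₀−S) θ_c / [X (1 + k_d θ_c)] = 0.407 × 302 × (1260 − 21.6) × 17.2 / [1900 × (1 + 0.0609 × 17.2)] = 2.62×10^6 / 3890 = 673.0 m³.
Hydraulic retention time τ = V/Q = 673.0 / 302 = 2.228 d = 53.48 h.

τ ≈ 53.5 h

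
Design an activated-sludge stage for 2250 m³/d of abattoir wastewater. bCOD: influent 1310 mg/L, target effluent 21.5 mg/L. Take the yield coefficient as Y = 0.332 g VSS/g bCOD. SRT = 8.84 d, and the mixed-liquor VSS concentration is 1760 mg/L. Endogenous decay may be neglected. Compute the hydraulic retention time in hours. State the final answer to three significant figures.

τ ≈ 51.6 h

Biomass mass balance (decay neglected): V·X = Y·Q·(S₀ − S)·θ_c, so V = 0.332 × 2250 × (1310 − 21.5) × 8.84 / 1760 = 4834 m³.
τ = V/Q = 4834/2250 = 2.149 d, or 51.57 h.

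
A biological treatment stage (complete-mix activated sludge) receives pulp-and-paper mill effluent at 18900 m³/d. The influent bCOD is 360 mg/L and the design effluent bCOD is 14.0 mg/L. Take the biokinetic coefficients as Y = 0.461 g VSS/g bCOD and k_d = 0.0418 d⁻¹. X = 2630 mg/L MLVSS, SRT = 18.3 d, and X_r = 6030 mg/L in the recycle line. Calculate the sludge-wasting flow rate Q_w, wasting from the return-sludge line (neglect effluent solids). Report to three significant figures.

Q_w ≈ 283 m³/d

Rearranging the biomass balance for a CMAS with decay, V = Y·Q·ΔS·θ_c / [X·(1+k_d θ_c)] = 0.461 × 18900 × (360 − 14.0) × 18.3 / [2630 × (1 + 0.0418 × 18.3)] = 5.52×10^7 / 4642 = 11885 m³.
Q_w = (V·X)/(θ_c X_r) = 11885 × 2630 / (18.3 × 6030) = 283.3 m³/d.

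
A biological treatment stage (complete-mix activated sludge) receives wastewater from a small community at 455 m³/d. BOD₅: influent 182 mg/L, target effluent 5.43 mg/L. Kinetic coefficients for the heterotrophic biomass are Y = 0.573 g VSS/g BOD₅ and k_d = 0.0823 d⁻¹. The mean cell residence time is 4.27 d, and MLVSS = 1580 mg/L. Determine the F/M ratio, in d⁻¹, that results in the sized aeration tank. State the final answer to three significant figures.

F/M ≈ 0.569 d⁻¹

Rearranging the biomass balance for a CMAS with decay, V = Y·Q·ΔS·θ_c / [X·(1+k_d θ_c)] = 0.573 × 455 × (182 − 5.43) × 4.27 / [1580 × (1 + 0.0823 × 4.27)] = 1.97×10^5 / 2135 = 92.06 m³.
Food-to-microorganism ratio F/M = Q S₀ / (V X) = 455 × 182 / (92.06 × 1580) = 0.5693 d⁻¹.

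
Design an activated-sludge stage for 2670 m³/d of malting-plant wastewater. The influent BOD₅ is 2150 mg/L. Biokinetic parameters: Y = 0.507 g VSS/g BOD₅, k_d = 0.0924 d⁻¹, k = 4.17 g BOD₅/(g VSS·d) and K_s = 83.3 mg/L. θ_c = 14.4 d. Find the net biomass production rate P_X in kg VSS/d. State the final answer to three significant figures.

P_X ≈ 1240 kg VSS/d

Effluent substrate depends only on kinetics and SRT: S = K_s(1 + k_d θ_c) / [θ_c(Yk − k_d) − 1] = 83.3 × (1 + 0.0924 × 14.4) / [14.4 × (0.507 × 4.17 − 0.0924) − 1] = 194.1 / 28.11 = 6.905 mg/L.
Observed yield with endogenous decay: Y_obs = Y / (1 + k_d·θ_c) = 0.507 / (1 + 0.0924 × 14.4) = 0.507 / 2.331 = 0.2175 g VSS/g BOD₅.
Substrate removed = Q·(S₀ − S) = 2670 m³/d × (2150 − 6.91) g/m³ = 5.72×10^6 g/d = 5722 kg/d.
Net biomass production P_X = Y_obs × Q·(S₀ − S) = 0.2175 × 5722 = 1245 kg VSS/d.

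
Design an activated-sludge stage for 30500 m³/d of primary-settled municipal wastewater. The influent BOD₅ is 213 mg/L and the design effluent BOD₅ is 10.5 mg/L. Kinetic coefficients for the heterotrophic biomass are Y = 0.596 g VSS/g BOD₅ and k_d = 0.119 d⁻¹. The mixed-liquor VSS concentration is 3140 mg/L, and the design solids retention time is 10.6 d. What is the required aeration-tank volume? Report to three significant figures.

V ≈ 5500 m³

Steady-state biomass mass balance: V·X·(1 + k_d·θ_c) = Y·Q·(S₀ − S)·θ_c, so V = 0.596 × 30500 × (213 − 10.5) × 10.6 / [3140 × (1 + 0.119 × 10.6)] = 3.9×10^7 / 7101 = 5495 m³.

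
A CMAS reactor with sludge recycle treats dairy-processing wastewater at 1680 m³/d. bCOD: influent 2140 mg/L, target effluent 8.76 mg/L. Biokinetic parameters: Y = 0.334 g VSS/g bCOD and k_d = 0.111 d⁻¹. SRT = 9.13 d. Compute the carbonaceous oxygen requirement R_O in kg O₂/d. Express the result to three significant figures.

R_O ≈ 2740 kg O₂/d

Observed yield with endogenous decay: Y_obs = Y / (1 + k_d·θ_c) = 0.334 / (1 + 0.111 × 9.13) = 0.334 / 2.013 = 0.1659 g VSS/g bCOD.
Substrate removed = Q·(S₀ − S) = 1680 m³/d × (2140 − 8.76) g/m³ = 3.58×10^6 g/d = 3580 kg/d.
Net sludge production P_X = 0.1659 × 3580 = 594.0 kg VSS/d.
Carbonaceous O₂ demand = substrate oxidised − cell-mass equivalent = 3580 − 1.42 × 594.0 = 2737 kg O₂/d.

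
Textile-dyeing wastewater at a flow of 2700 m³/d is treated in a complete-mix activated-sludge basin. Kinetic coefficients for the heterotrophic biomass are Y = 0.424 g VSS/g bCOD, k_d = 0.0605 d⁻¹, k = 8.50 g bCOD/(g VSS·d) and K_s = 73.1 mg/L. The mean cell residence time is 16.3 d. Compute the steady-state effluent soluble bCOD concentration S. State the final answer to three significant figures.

S ≈ 2.56 mg/L

For a completely mixed reactor with recycle the Lawrence–McCarty relation gives S = K_s·(1 + k_d·θ_c) / [θ_c·(Y·k − k_d) − 1] = 73.1 × (1 + 0.0605 × 16.3) / [16.3 × (0.424 × 8.50 − 0.0605) − 1] = 145.2 / 56.76 = 2.558 mg/L.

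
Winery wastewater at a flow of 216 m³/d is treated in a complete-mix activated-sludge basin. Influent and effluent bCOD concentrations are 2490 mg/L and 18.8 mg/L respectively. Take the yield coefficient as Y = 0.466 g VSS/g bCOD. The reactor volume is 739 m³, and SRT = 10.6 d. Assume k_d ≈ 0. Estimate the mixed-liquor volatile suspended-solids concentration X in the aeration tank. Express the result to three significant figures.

X ≈ 3570 mg/L

Without decay, X = Y Q (S₀−S) θ_c / V = 0.466 × 216 × (2490 − 18.8) × 10.6 / 739 = 3568 mg/L.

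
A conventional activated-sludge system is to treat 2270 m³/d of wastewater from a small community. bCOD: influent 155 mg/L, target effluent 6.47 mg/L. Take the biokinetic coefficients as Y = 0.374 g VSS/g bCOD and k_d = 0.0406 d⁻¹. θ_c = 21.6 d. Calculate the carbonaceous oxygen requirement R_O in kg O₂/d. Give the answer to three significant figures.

Correct the yield for decay: Y_obs = Y/(1 + k_d θ_c) = 0.374 / (1 + 0.0406 × 21.6) = 0.374 / 1.877 = 0.1993.
ΔS = 155 − 6.47 = 148.5 mg/L, so the substrate removal rate is 2270 × 148.5/1000 = 337.2 kg bCOD/d.
P_X = Y_obs·Q·(S₀ − S) = 0.1993 × 337.2 = 67.18 kg VSS/d.
R_O = Q·(S₀ − S) − 1.42·P_X = 337.2 − 1.42 × 67.18 = 241.8 kg O₂/d.

R_O ≈ 242 kg O₂/d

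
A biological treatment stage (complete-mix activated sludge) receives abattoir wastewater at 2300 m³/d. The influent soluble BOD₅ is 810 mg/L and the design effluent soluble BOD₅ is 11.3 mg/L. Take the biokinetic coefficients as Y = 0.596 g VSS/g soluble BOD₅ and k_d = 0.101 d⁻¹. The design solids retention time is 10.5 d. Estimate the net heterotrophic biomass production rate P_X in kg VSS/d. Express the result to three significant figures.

P_X ≈ 531 kg VSS/d

Correct the yield for decay: Y_obs = Y/(1 + k_d θ_c) = 0.596 / (1 + 0.101 × 10.5) = 0.596 / 2.061 = 0.2893.
Substrate removed = Q·(S₀ − S) = 2300 m³/d × (810 − 11.3) g/m³ = 1.84×10^6 g/d = 1837 kg/d.
P_X = Y_obs · Q(S₀ − S) = 0.2893 × 1837 = 531.4 kg VSS/d.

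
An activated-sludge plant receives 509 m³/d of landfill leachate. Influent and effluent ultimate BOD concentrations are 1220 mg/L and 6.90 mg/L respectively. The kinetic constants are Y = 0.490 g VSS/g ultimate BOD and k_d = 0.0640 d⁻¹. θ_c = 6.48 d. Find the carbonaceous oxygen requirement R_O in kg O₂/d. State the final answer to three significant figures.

Observed yield with endogenous decay: Y_obs = Y / (1 + k_d·θ_c) = 0.490 / (1 + 0.0640 × 6.48) = 0.490 / 1.415 = 0.3464 g VSS/g ultimate BOD.
ΔS = 1220 − 6.90 = 1213 mg/L, so the substrate removal rate is 509 × 1213/1000 = 617.5 kg ultimate BOD/d.
Net sludge production P_X = 0.3464 × 617.5 = 213.9 kg VSS/d.
Carbonaceous O₂ demand = substrate oxidised − cell-mass equivalent = 617.5 − 1.42 × 213.9 = 313.8 kg O₂/d.

R_O ≈ 314 kg O₂/d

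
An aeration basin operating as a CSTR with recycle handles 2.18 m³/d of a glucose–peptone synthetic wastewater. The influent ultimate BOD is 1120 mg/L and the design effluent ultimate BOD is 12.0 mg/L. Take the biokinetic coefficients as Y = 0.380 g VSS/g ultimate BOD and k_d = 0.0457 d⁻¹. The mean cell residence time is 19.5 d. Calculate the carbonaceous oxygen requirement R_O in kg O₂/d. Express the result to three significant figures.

R_O ≈ 1.73 kg O₂/d

Correct the yield for decay: Y_obs = Y/(1 + k_d θ_c) = 0.380 / (1 + 0.0457 × 19.5) = 0.380 / 1.891 = 0.2009.
Mass of ultimate BOD removed per day: Q(S₀ − S) = 2.18 × 1108 g/m³ = 2.415 kg/d.
Biomass synthesised: P_X = Y_obs × 2.415 = 0.4853 kg VSS/d.
R_O = Q·ΔS − 1.42 P_X = 2.415 − 0.6892 = 1.726 kg O₂/d.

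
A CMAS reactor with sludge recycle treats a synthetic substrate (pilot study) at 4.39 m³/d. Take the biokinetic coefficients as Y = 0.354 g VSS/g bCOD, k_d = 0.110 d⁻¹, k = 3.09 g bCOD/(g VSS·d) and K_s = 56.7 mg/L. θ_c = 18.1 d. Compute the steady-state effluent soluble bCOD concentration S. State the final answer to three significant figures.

From the Monod/SRT balance for a CMAS, S = K_s·(1+k_d θ_c)/[θ_c·(Y k − k_d) − 1] = 56.7 × (1 + 0.110 × 18.1) / [18.1 × (0.354 × 3.09 − 0.110) − 1] = 169.6 / 16.81 = 10.09 mg/L.

S ≈ 10.1 mg/L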